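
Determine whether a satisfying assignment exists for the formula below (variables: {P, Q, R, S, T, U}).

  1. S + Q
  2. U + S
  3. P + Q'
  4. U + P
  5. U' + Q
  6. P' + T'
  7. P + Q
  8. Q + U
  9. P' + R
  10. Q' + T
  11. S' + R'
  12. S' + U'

Case S = 1:
From the singleton clause (R'), R = 0.
From the singleton clause (P'), P = 0.
From the singleton clause (Q'), Q = 0.
Now (Q) is unsatisfied and unit — conflict.
Undo S and try S = 0.
From the singleton clause (Q), Q = 1.
From the singleton clause (U), U = 1.
From the singleton clause (P), P = 1.
From the singleton clause (T'), T = 0.
Now (T) is unsatisfied and unit — conflict.
Either choice for S ends in contradiction.
No assignment satisfies every clause.

Unsatisfiable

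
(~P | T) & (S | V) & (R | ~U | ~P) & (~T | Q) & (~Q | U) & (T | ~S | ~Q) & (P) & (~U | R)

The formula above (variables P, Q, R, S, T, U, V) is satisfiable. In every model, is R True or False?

Suppose R = 0.
(P) alone gives P = 1.
(T) alone gives T = 1.
(~U) alone gives U = 0.
(Q) alone gives Q = 1.
Now (~Q) is unsatisfied and unit — conflict.
So every satisfying assignment has R = True.

True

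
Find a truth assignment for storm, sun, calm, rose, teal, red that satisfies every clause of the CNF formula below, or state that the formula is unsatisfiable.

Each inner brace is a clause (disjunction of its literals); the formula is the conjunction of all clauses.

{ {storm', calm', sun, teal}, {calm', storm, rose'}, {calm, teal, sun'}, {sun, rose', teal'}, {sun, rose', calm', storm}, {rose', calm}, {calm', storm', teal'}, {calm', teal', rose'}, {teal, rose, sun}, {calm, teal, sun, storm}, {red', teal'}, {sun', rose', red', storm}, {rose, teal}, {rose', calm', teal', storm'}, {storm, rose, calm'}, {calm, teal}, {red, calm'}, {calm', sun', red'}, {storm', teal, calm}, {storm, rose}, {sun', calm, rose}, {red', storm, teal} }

Branch on rose: set rose = 0.
The clause (teal) is unit, so teal = 1.
The clause (red') is unit, so red = 0.
The clause (calm') is unit, so calm = 0.
The clause (storm) is unit, so storm = 1.
The clause (sun') is unit, so sun = 0.
Every clause now holds.

storm=1; sun=0; calm=0; rose=0; teal=1; red=0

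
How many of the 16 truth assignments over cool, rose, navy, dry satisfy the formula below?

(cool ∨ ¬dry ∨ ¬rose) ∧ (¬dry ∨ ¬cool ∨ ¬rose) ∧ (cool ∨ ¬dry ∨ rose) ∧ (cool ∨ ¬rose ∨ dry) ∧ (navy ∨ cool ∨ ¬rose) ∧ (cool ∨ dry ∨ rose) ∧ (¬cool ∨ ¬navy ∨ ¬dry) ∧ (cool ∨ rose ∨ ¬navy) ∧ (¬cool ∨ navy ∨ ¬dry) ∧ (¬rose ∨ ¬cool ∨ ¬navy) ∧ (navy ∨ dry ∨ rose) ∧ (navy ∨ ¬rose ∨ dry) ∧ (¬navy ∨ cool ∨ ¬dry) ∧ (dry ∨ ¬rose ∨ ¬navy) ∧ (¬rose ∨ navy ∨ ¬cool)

1

There are 2^4 = 16 truth assignments over (cool, rose, navy, dry).
Check each against the 15 clauses (columns in the order cool, rose, navy, dry):
  F F F F  ✗ fails (cool ∨ dry ∨ rose)
  F F F T  ✗ fails (cool ∨ ¬dry ∨ rose)
  F F T F  ✗ fails (cool ∨ dry ∨ rose)
  F F T T  ✗ fails (cool ∨ ¬dry ∨ rose)
  F T F F  ✗ fails (cool ∨ ¬rose ∨ dry)
  F T F T  ✗ fails (cool ∨ ¬dry ∨ ¬rose)
  F T T F  ✗ fails (cool ∨ ¬rose ∨ dry)
  F T T T  ✗ fails (cool ∨ ¬dry ∨ ¬rose)
  T F F F  ✗ fails (navy ∨ dry ∨ rose)
  T F F T  ✗ fails (¬cool ∨ navy ∨ ¬dry)
  T F T F  ✓ satisfies all
  T F T T  ✗ fails (¬cool ∨ ¬navy ∨ ¬dry)
  T T F F  ✗ fails (navy ∨ ¬rose ∨ dry)
  T T F T  ✗ fails (¬dry ∨ ¬cool ∨ ¬rose)
  T T T F  ✗ fails (¬rose ∨ ¬cool ∨ ¬navy)
  T T T T  ✗ fails (¬dry ∨ ¬cool ∨ ¬rose)
1 of the 16 rows is a model.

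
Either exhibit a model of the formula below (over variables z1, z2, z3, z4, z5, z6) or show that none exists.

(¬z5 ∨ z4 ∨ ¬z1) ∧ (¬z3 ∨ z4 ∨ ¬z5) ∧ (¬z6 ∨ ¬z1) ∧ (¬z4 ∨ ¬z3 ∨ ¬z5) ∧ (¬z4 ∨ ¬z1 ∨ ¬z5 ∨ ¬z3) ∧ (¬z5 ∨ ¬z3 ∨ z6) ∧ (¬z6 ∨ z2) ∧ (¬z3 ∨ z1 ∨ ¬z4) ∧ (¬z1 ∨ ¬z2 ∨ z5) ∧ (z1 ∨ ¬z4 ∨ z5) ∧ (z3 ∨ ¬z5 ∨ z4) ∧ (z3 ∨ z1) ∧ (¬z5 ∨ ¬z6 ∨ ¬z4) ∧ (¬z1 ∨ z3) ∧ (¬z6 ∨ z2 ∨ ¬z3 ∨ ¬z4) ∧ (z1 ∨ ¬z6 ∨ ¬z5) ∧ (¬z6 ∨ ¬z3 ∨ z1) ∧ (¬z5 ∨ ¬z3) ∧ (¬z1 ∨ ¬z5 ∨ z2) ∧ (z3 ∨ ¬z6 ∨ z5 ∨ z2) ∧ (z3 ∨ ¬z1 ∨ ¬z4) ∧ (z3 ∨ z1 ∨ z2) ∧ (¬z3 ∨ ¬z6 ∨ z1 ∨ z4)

z1=True, z2=False, z3=True, z4=False, z5=False, z6=False

Try z6 = False.
Try z5 = False.
Try z1 = True.
(¬z2) alone gives z2 = False.
(z3) alone gives z3 = True.
Every clause is now satisfied; z4 is unconstrained.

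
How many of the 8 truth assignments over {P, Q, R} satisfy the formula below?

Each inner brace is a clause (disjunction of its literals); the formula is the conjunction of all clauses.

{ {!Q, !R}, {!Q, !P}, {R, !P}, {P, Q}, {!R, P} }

There are 2^3 = 8 truth assignments over (P, Q, R).
Check each against the 5 clauses (columns in the order P, Q, R):
  F F F  ✗ fails (P || Q)
  F F T  ✗ fails (P || Q)
  F T F  ✓ satisfies all
  F T T  ✗ fails (!Q || !R)
  T F F  ✗ fails (R || !P)
  T F T  ✓ satisfies all
  T T F  ✗ fails (!Q || !P)
  T T T  ✗ fails (!Q || !R)
2 of the 8 rows are models.

2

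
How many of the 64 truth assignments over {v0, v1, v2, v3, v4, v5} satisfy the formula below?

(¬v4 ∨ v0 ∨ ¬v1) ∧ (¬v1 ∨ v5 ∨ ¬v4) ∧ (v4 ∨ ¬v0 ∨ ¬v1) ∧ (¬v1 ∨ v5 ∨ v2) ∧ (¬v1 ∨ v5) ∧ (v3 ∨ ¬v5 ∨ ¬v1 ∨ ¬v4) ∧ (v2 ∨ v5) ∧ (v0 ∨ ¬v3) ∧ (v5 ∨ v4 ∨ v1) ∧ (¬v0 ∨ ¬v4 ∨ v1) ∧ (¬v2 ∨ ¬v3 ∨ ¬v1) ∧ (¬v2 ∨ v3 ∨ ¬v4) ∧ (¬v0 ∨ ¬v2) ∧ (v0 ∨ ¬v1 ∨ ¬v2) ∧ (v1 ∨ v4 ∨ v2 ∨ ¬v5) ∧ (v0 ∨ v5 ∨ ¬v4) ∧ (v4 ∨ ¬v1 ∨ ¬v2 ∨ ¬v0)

4

There are 2^6 = 64 truth assignments over (v0, v1, v2, v3, v4, v5).
Split on v1. With v1 = True, the clauses containing v1 are satisfied and ¬v1 drops from the rest; 2 of the 2^5 = 32 assignments to the other variables satisfy what remains.
With v1 = False, by the same count on the reduced clause set, 2 assignments work.
(One model: v0=F, v1=F, v2=F, v3=F, v4=T, v5=T.)
Total: 2 + 2 = 4.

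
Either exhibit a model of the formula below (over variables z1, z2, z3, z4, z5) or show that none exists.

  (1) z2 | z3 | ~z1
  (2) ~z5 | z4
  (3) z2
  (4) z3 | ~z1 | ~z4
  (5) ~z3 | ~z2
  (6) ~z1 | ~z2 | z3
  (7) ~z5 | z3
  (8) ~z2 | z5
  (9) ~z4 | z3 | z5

From the singleton clause (z2), z2 = 1.
From the singleton clause (~z3), z3 = 0.
From the singleton clause (~z1), z1 = 0.
From the singleton clause (~z5), z5 = 0.
Now (z5) is unsatisfied and unit — conflict.

UNSATISFIABLE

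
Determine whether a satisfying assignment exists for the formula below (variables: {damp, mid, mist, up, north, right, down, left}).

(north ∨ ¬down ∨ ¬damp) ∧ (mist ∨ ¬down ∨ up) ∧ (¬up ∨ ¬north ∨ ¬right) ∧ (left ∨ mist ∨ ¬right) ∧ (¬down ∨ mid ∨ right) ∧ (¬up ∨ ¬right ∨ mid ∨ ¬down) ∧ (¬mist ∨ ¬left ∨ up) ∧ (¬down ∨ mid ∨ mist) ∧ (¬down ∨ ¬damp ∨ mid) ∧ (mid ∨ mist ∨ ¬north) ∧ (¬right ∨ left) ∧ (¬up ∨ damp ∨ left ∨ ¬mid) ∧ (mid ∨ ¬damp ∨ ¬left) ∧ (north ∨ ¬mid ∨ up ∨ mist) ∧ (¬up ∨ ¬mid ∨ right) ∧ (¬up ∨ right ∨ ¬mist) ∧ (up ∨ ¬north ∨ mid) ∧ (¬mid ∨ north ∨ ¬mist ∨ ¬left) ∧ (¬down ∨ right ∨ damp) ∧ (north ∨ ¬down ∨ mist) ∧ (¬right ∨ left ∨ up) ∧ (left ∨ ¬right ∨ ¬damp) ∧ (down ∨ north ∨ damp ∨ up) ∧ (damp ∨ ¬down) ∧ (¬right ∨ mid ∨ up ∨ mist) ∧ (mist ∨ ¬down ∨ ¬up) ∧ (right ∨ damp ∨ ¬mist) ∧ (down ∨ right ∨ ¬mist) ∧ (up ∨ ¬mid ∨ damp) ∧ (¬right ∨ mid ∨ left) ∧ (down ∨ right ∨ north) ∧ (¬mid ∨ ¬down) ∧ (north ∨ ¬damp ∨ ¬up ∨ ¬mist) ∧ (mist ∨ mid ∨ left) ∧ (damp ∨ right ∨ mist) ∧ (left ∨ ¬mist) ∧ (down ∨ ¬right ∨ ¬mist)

Satisfiable

Try right = True.
From the singleton clause (left), left = True.
Try up = False.
From the singleton clause (¬mist), mist = False.
From the singleton clause (¬down), down = False.
From the singleton clause (mid), mid = True.
From the singleton clause (north), north = True.
From the singleton clause (damp), damp = True.
Every clause now holds.
A satisfying assignment: damp: True, mid: True, mist: False, up: False, north: True, right: True, down: False, left: True.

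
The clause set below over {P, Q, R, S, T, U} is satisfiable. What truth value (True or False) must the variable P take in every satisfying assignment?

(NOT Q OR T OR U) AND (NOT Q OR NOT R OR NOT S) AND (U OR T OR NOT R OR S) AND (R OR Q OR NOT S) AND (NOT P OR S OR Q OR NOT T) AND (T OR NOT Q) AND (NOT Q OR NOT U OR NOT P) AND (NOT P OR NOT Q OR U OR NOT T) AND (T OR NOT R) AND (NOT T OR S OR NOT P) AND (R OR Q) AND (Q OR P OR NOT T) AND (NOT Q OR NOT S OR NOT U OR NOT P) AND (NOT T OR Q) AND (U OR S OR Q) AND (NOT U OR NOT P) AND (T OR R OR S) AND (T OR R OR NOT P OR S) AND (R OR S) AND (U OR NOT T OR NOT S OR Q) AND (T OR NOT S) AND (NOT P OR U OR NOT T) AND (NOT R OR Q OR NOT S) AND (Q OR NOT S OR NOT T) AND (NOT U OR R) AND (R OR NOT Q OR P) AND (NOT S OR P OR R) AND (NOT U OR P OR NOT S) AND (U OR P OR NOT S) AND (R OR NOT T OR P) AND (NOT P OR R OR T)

Suppose P = true.
The clause (NOT U) is unit, so U = false.
The clause (NOT T) is unit, so T = false.
The clause (NOT Q) is unit, so Q = false.
The clause (NOT R) is unit, so R = false.
That conflicts with the unit clause (R).
So every satisfying assignment has P = False.

False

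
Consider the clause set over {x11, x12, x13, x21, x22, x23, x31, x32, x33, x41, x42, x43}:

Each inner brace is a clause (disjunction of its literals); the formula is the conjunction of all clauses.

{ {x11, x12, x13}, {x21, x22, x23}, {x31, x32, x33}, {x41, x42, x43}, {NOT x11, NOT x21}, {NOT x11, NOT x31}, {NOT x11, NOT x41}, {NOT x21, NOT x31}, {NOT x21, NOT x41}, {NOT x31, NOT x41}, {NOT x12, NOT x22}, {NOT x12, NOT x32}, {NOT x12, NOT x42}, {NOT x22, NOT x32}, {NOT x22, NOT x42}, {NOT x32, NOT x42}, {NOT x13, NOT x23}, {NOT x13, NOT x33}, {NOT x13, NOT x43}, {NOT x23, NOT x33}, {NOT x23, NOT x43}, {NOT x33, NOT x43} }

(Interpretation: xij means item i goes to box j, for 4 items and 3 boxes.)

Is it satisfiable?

Suppose x11 = false.
Suppose x12 = true.
The clause (NOT x22) is unit, so x22 = false.
The clause (NOT x32) is unit, so x32 = false.
The clause (NOT x42) is unit, so x42 = false.
Suppose x21 = true.
The clause (NOT x31) is unit, so x31 = false.
The clause (x33) is unit, so x33 = true.
The clause (NOT x41) is unit, so x41 = false.
The clause (x43) is unit, so x43 = true.
That conflicts with the unit clause (NOT x43).
Backtrack on x21: now try x21 = false.
The clause (x23) is unit, so x23 = true.
The clause (NOT x13) is unit, so x13 = false.
The clause (NOT x33) is unit, so x33 = false.
The clause (x31) is unit, so x31 = true.
The clause (NOT x41) is unit, so x41 = false.
The clause (x43) is unit, so x43 = true.
That conflicts with the unit clause (NOT x43).
Neither x21 = true nor x21 = false works.
Backtrack on x12: now try x12 = false.
The clause (x13) is unit, so x13 = true.
The clause (NOT x23) is unit, so x23 = false.
The clause (NOT x33) is unit, so x33 = false.
The clause (NOT x43) is unit, so x43 = false.
Suppose x21 = true.
The clause (NOT x31) is unit, so x31 = false.
The clause (x32) is unit, so x32 = true.
The clause (NOT x41) is unit, so x41 = false.
The clause (x42) is unit, so x42 = true.
That conflicts with the unit clause (NOT x42).
Backtrack on x21: now try x21 = false.
The clause (x22) is unit, so x22 = true.
The clause (NOT x32) is unit, so x32 = false.
The clause (x31) is unit, so x31 = true.
The clause (NOT x41) is unit, so x41 = false.
The clause (x42) is unit, so x42 = true.
That conflicts with the unit clause (NOT x42).
Neither x21 = true nor x21 = false works.
Neither x12 = true nor x12 = false works.
Backtrack on x11: now try x11 = true.
The clause (NOT x21) is unit, so x21 = false.
The clause (NOT x31) is unit, so x31 = false.
The clause (NOT x41) is unit, so x41 = false.
Suppose x22 = true.
The clause (NOT x12) is unit, so x12 = false.
The clause (NOT x32) is unit, so x32 = false.
The clause (x33) is unit, so x33 = true.
The clause (NOT x42) is unit, so x42 = false.
The clause (x43) is unit, so x43 = true.
That conflicts with the unit clause (NOT x43).
Backtrack on x22: now try x22 = false.
The clause (x23) is unit, so x23 = true.
The clause (NOT x13) is unit, so x13 = false.
The clause (NOT x33) is unit, so x33 = false.
The clause (x32) is unit, so x32 = true.
The clause (NOT x12) is unit, so x12 = false.
The clause (NOT x42) is unit, so x42 = false.
The clause (x43) is unit, so x43 = true.
That conflicts with the unit clause (NOT x43).
Neither x22 = true nor x22 = false works.
Neither x11 = true nor x11 = false works.
No assignment satisfies every clause.

No, unsatisfiable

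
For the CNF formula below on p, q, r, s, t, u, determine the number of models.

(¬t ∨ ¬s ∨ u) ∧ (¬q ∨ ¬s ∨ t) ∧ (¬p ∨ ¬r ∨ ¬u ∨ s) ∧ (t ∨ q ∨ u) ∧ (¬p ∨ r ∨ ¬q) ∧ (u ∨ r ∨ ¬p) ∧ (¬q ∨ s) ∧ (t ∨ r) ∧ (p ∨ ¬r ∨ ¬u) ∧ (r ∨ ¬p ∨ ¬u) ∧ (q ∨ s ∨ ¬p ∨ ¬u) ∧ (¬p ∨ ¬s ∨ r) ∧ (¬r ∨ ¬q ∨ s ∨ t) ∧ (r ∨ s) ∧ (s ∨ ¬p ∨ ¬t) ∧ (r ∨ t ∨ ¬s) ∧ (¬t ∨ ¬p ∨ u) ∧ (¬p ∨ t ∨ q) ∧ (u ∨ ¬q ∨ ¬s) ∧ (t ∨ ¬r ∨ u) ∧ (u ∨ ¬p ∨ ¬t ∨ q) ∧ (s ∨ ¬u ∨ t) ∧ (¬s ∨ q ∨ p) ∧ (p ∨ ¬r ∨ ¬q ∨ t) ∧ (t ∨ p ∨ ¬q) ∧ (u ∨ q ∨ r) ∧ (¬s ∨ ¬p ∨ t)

4

There are 2^6 = 64 truth assignments over (p, q, r, s, t, u).
Split on r. With r = True, the clauses containing r are satisfied and ¬r drops from the rest; 3 of the 2^5 = 32 assignments to the other variables satisfy what remains.
With r = False, by the same count on the reduced clause set, 1 assignment works.
Total: 3 + 1 = 4.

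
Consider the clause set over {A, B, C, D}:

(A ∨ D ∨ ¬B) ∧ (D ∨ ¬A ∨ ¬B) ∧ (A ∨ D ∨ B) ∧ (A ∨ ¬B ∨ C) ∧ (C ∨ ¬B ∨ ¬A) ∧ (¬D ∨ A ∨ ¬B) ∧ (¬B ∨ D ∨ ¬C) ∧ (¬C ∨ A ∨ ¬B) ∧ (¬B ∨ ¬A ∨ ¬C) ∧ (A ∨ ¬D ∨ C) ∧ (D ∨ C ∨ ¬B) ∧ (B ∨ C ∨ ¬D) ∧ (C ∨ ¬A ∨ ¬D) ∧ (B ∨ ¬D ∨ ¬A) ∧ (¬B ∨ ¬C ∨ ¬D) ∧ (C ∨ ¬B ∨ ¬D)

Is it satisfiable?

Yes

Try A = True.
Try D = False.
From the singleton clause (¬B), B = False.
All clauses hold; C can take either value.
A satisfying assignment: A=True,  B=False,  C=False,  D=False.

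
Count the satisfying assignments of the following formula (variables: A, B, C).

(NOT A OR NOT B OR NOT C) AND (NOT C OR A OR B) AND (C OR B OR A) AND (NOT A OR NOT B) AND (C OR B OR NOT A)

3

There are 2^3 = 8 truth assignments over (A, B, C).
Check each against the 5 clauses (columns in the order A, B, C):
  F F F  ✗ fails (C OR B OR A)
  F F T  ✗ fails (NOT C OR A OR B)
  F T F  ✓ satisfies all
  F T T  ✓ satisfies all
  T F F  ✗ fails (C OR B OR NOT A)
  T F T  ✓ satisfies all
  T T F  ✗ fails (NOT A OR NOT B)
  T T T  ✗ fails (NOT A OR NOT B OR NOT C)
3 of the 8 rows are models.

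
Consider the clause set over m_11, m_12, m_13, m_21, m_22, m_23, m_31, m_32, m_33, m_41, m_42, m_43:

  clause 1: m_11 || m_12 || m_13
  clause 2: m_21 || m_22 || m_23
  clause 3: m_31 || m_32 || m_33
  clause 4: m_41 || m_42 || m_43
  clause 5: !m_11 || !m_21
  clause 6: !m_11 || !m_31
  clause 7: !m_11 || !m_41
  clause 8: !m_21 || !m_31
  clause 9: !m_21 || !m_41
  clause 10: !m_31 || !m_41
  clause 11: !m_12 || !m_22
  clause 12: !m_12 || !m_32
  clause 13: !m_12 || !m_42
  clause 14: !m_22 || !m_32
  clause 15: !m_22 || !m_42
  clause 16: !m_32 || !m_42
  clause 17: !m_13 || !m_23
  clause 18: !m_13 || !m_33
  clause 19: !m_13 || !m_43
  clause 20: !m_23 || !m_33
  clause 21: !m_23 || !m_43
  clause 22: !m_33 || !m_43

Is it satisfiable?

Try m_11 = false.
Try m_12 = true.
From the singleton clause (!m_22), m_22 = false.
From the singleton clause (!m_32), m_32 = false.
From the singleton clause (!m_42), m_42 = false.
Try m_21 = true.
From the singleton clause (!m_31), m_31 = false.
From the singleton clause (m_33), m_33 = true.
From the singleton clause (!m_41), m_41 = false.
From the singleton clause (m_43), m_43 = true.
But (!m_43) is also a unit clause — contradiction.
Backtrack on m_21: now try m_21 = false.
From the singleton clause (m_23), m_23 = true.
From the singleton clause (!m_13), m_13 = false.
From the singleton clause (!m_33), m_33 = false.
From the singleton clause (m_31), m_31 = true.
From the singleton clause (!m_41), m_41 = false.
From the singleton clause (m_43), m_43 = true.
But (!m_43) is also a unit clause — contradiction.
Neither m_21 = true nor m_21 = false works.
Backtrack on m_12: now try m_12 = false.
From the singleton clause (m_13), m_13 = true.
From the singleton clause (!m_23), m_23 = false.
From the singleton clause (!m_33), m_33 = false.
From the singleton clause (!m_43), m_43 = false.
Try m_21 = true.
From the singleton clause (!m_31), m_31 = false.
From the singleton clause (m_32), m_32 = true.
From the singleton clause (!m_41), m_41 = false.
From the singleton clause (m_42), m_42 = true.
But (!m_42) is also a unit clause — contradiction.
Backtrack on m_21: now try m_21 = false.
From the singleton clause (m_22), m_22 = true.
From the singleton clause (!m_32), m_32 = false.
From the singleton clause (m_31), m_31 = true.
From the singleton clause (!m_41), m_41 = false.
From the singleton clause (m_42), m_42 = true.
But (!m_42) is also a unit clause — contradiction.
Neither m_21 = true nor m_21 = false works.
Neither m_12 = true nor m_12 = false works.
Backtrack on m_11: now try m_11 = true.
From the singleton clause (!m_21), m_21 = false.
From the singleton clause (!m_31), m_31 = false.
From the singleton clause (!m_41), m_41 = false.
Try m_22 = true.
From the singleton clause (!m_12), m_12 = false.
From the singleton clause (!m_32), m_32 = false.
From the singleton clause (m_33), m_33 = true.
From the singleton clause (!m_42), m_42 = false.
From the singleton clause (m_43), m_43 = true.
But (!m_43) is also a unit clause — contradiction.
Backtrack on m_22: now try m_22 = false.
From the singleton clause (m_23), m_23 = true.
From the singleton clause (!m_13), m_13 = false.
From the singleton clause (!m_33), m_33 = false.
From the singleton clause (m_32), m_32 = true.
From the singleton clause (!m_12), m_12 = false.
From the singleton clause (!m_42), m_42 = false.
From the singleton clause (m_43), m_43 = true.
But (!m_43) is also a unit clause — contradiction.
Neither m_22 = true nor m_22 = false works.
Neither m_11 = true nor m_11 = false works.
No assignment satisfies every clause.

No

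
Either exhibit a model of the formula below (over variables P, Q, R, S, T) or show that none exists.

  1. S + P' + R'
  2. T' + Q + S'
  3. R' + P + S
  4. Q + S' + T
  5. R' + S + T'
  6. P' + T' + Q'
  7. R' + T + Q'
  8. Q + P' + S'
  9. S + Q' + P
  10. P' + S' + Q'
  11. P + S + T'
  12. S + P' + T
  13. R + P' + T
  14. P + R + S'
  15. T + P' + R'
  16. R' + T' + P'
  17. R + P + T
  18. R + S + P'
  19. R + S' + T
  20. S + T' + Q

P ↦ 0, Q ↦ 1, R ↦ 1, S ↦ 1, T ↦ 1

Case S = 1:
Case T = 1:
The clause (Q) is unit, so Q = 1.
The clause (P') is unit, so P = 0.
The clause (R) is unit, so R = 1.
This assignment satisfies each clause.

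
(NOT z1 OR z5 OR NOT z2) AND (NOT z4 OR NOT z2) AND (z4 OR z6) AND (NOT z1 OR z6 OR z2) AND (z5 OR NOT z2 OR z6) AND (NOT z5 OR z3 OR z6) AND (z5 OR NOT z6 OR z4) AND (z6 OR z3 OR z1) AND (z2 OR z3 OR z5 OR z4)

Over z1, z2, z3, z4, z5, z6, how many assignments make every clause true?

18

There are 2^6 = 64 truth assignments over (z1, z2, z3, z4, z5, z6).
Split on z2. With z2 = true, the clauses containing z2 are satisfied and NOT z2 drops from the rest; 4 of the 2^5 = 32 assignments to the other variables satisfy what remains.
With z2 = false, by the same count on the reduced clause set, 14 assignments work.
(One model: z1=F, z2=F, z3=F, z4=F, z5=T, z6=T.)
Total: 4 + 14 = 18.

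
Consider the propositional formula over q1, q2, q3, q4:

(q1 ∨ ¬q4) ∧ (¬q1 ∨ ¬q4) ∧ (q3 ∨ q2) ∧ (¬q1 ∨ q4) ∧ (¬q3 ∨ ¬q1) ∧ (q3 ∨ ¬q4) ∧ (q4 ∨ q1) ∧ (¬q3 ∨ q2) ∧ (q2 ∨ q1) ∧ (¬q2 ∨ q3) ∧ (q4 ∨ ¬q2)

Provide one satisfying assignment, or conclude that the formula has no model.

Try q1 = True.
(¬q4) alone gives q4 = False.
But (q4) is also a unit clause — contradiction.
Undo q1 and try q1 = False.
(¬q4) alone gives q4 = False.
But (q4) is also a unit clause — contradiction.
Either choice for q1 ends in contradiction.

UNSATISFIABLE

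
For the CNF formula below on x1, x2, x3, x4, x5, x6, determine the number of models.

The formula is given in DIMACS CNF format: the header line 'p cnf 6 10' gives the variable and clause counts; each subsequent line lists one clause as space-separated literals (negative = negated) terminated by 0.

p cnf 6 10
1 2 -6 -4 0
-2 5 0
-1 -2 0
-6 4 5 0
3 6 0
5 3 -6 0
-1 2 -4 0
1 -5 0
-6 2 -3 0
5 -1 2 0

4

There are 2^6 = 64 truth assignments over (x1, x2, x3, x4, x5, x6).
Split on x2. With x2 = True, the clauses containing x2 are satisfied and ¬x2 drops from the rest; 0 of the 2^5 = 32 assignments to the other variables satisfy what remains.
With x2 = False, by the same count on the reduced clause set, 4 assignments work.
Total: 0 + 4 = 4.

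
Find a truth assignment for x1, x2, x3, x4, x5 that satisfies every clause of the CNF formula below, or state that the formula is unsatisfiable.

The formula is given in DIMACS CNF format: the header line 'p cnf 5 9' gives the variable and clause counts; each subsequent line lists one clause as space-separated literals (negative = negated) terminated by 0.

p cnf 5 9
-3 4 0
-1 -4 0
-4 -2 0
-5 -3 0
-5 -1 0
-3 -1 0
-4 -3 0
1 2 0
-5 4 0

Suppose x3 = False.
Suppose x1 = True.
From the singleton clause (¬x4), x4 = False.
From the singleton clause (¬x5), x5 = False.
No clause remains; x2 is free.

x1=True, x2=True, x3=False, x4=False, x5=False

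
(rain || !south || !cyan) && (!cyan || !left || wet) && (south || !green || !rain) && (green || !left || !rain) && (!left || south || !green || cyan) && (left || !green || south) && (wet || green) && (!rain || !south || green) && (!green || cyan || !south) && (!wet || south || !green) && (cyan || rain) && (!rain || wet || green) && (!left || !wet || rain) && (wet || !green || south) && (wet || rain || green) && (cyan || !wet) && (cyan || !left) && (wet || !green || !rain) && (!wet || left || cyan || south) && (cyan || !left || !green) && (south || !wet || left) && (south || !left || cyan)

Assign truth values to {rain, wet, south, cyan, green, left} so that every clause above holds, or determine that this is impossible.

rain=true,  wet=true,  south=true,  cyan=true,  green=true,  left=true

Case wet = true:
From the singleton clause (cyan), cyan = true.
Case rain = true:
Case south = true:
From the singleton clause (green), green = true.
All clauses hold; left can take either value.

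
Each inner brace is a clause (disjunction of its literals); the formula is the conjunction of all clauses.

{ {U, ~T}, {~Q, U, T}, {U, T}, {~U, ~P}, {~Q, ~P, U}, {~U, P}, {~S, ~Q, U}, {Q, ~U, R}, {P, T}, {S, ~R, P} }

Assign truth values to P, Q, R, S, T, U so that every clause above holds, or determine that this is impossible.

UNSATISFIABLE

Try U = 1.
The clause (~P) is unit, so P = 0.
Now (P) is unsatisfied and unit — conflict.
That branch fails; take U = 0 instead.
The clause (~T) is unit, so T = 0.
Now (T) is unsatisfied and unit — conflict.
Both values of U lead to a conflict.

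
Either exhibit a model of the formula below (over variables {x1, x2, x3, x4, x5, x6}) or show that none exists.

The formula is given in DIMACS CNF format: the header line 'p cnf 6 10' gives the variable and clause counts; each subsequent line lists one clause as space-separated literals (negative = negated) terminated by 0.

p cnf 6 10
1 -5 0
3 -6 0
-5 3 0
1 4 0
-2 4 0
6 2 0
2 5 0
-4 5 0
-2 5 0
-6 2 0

Case x1 = True:
Case x3 = True:
Case x2 = True:
The clause (x4) is unit, so x4 = True.
The clause (x5) is unit, so x5 = True.
All clauses hold; x6 can take either value.

x1=True,  x2=True,  x3=True,  x4=True,  x5=True,  x6=True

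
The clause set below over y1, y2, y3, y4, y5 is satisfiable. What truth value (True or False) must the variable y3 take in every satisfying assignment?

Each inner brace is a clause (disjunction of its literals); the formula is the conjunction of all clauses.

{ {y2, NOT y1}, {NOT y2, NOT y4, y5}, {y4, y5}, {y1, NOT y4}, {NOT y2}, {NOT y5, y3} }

True

Suppose y3 = false.
From the singleton clause (NOT y2), y2 = false.
From the singleton clause (NOT y1), y1 = false.
From the singleton clause (NOT y4), y4 = false.
From the singleton clause (y5), y5 = true.
That conflicts with the unit clause (NOT y5).
So every satisfying assignment has y3 = True.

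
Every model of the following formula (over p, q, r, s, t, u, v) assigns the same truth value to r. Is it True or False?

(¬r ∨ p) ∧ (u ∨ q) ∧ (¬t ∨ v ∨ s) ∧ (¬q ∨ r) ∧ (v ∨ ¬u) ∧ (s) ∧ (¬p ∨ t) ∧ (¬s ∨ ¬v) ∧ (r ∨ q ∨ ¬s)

Suppose r = False.
From the singleton clause (¬q), q = False.
From the singleton clause (u), u = True.
From the singleton clause (v), v = True.
From the singleton clause (s), s = True.
Now (¬s) is unsatisfied and unit — conflict.
So every satisfying assignment has r = True.

True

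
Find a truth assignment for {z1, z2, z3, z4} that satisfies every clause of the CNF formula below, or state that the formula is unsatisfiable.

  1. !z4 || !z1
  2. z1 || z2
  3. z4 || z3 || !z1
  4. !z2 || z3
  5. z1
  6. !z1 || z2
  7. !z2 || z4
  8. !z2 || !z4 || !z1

UNSATISFIABLE

From the singleton clause (z1), z1 = true.
From the singleton clause (!z4), z4 = false.
From the singleton clause (z3), z3 = true.
From the singleton clause (z2), z2 = true.
But (!z2) is also a unit clause — contradiction.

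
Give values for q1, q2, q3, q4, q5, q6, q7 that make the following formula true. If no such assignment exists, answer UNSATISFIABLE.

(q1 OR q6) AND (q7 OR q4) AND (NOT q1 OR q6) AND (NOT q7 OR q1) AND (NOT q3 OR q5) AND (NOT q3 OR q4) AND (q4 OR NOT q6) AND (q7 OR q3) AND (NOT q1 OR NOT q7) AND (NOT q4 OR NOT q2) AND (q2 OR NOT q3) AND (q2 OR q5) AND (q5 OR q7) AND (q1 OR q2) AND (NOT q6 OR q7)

Suppose q1 = true.
(q6) alone gives q6 = true.
(q4) alone gives q4 = true.
(NOT q7) alone gives q7 = false.
That conflicts with the unit clause (q7).
So q1 must be the other value — set q1 = false.
(q6) alone gives q6 = true.
(NOT q7) alone gives q7 = false.
That conflicts with the unit clause (q7).
Neither q1 = true nor q1 = false works.

UNSATISFIABLE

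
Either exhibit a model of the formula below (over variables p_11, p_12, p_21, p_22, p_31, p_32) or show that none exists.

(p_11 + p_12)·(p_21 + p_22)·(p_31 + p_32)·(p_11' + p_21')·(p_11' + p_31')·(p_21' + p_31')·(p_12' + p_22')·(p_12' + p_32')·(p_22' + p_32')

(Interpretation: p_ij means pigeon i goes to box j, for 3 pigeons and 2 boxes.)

UNSATISFIABLE

Suppose p_11 = 1.
The clause (p_21') is unit, so p_21 = 0.
The clause (p_22) is unit, so p_22 = 1.
The clause (p_31') is unit, so p_31 = 0.
The clause (p_32) is unit, so p_32 = 1.
Now (p_32') is unsatisfied and unit — conflict.
Undo p_11 and try p_11 = 0.
The clause (p_12) is unit, so p_12 = 1.
The clause (p_22') is unit, so p_22 = 0.
The clause (p_21) is unit, so p_21 = 1.
The clause (p_31') is unit, so p_31 = 0.
The clause (p_32) is unit, so p_32 = 1.
Now (p_32') is unsatisfied and unit — conflict.
Neither p_11 = 1 nor p_11 = 0 works.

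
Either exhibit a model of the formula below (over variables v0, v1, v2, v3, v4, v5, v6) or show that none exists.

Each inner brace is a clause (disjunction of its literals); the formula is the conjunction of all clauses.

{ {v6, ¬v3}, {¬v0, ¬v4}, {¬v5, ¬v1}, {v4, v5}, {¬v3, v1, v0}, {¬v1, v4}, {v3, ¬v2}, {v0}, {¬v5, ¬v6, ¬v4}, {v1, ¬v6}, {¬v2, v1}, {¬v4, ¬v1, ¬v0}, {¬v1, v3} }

v0=True; v1=False; v2=False; v3=False; v4=False; v5=True; v6=False

From the singleton clause (v0), v0 = True.
From the singleton clause (¬v4), v4 = False.
From the singleton clause (v5), v5 = True.
From the singleton clause (¬v1), v1 = False.
From the singleton clause (¬v6), v6 = False.
From the singleton clause (¬v3), v3 = False.
From the singleton clause (¬v2), v2 = False.
Every clause now holds.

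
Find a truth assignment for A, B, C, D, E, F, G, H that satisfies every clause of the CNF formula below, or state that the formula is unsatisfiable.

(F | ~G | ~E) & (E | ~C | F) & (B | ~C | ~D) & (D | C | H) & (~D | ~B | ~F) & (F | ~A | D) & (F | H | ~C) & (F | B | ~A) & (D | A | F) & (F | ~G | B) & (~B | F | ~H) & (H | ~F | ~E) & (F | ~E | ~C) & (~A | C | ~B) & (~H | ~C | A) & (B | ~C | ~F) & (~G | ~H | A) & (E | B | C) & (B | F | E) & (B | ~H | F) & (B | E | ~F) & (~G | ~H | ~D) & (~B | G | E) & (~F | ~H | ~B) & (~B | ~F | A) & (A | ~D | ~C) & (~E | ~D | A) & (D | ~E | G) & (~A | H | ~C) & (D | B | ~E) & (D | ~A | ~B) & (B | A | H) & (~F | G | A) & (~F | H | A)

A: 1,  B: 0,  C: 0,  D: 1,  E: 1,  F: 1,  G: 0,  H: 1

Branch on F: set F = 1.
Branch on D: set D = 1.
Unit clause (~B) forces B = 0.
Unit clause (~C) forces C = 0.
Unit clause (E) forces E = 1.
Unit clause (H) forces H = 1.
Unit clause (~G) forces G = 0.
Unit clause (A) forces A = 1.
All clauses are satisfied.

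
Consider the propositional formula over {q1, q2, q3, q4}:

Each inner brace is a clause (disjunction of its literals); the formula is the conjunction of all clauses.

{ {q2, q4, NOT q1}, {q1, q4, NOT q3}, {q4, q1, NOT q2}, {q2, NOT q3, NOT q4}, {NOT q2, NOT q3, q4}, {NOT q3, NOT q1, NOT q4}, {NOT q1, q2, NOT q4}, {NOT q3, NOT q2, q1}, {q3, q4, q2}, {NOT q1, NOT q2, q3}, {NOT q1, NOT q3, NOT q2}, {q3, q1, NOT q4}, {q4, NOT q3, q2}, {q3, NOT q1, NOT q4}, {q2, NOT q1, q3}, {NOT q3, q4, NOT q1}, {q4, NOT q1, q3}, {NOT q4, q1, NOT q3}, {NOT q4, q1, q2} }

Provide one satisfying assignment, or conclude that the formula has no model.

UNSATISFIABLE

Suppose q2 = true.
Suppose q4 = true.
Suppose q3 = false.
From the singleton clause (NOT q1), q1 = false.
Now (q1) is unsatisfied and unit — conflict.
So q3 must be the other value — set q3 = true.
From the singleton clause (NOT q1), q1 = false.
Now (q1) is unsatisfied and unit — conflict.
Both values of q3 lead to a conflict.
So q4 must be the other value — set q4 = false.
From the singleton clause (q1), q1 = true.
From the singleton clause (NOT q3), q3 = false.
Now (q3) is unsatisfied and unit — conflict.
Both values of q4 lead to a conflict.
So q2 must be the other value — set q2 = false.
Suppose q4 = true.
From the singleton clause (NOT q3), q3 = false.
From the singleton clause (NOT q1), q1 = false.
Now (q1) is unsatisfied and unit — conflict.
So q4 must be the other value — set q4 = false.
From the singleton clause (NOT q1), q1 = false.
From the singleton clause (NOT q3), q3 = false.
Now (q3) is unsatisfied and unit — conflict.
Both values of q4 lead to a conflict.
Both values of q2 lead to a conflict.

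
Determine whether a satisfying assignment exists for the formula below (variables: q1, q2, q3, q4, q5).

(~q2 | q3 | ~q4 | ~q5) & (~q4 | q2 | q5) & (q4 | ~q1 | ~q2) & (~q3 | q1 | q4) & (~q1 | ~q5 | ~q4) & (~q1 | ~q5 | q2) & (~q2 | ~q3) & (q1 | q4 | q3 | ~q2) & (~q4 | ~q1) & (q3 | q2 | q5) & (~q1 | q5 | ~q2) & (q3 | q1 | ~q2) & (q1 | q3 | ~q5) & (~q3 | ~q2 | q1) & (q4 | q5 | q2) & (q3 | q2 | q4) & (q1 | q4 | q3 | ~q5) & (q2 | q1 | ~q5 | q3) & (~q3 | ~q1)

Suppose q2 = 0.
Suppose q4 = 1.
The clause (q5) is unit, so q5 = 1.
The clause (~q1) is unit, so q1 = 0.
The clause (q3) is unit, so q3 = 1.
This assignment satisfies each clause.
A satisfying assignment: q1: 0, q2: 0, q3: 1, q4: 1, q5: 1.

Yes, satisfiable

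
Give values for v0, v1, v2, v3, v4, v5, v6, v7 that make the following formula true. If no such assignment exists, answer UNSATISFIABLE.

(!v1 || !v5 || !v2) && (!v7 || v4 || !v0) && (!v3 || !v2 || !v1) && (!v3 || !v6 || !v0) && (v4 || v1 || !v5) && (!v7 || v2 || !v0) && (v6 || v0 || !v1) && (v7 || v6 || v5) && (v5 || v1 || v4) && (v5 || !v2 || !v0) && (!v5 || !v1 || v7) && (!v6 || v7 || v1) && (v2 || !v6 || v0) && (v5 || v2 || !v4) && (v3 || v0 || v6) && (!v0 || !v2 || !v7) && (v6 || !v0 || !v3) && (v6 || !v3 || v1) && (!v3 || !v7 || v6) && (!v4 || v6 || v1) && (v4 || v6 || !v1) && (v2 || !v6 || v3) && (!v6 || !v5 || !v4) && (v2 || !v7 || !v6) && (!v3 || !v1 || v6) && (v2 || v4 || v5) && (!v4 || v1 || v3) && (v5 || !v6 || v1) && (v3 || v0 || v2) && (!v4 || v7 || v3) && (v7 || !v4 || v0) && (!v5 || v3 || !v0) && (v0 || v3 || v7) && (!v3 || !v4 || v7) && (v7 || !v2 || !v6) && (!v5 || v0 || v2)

Case v1 = true:
Case v5 = false:
Case v3 = false:
Case v6 = true:
Unit clause (v2) forces v2 = true.
Unit clause (!v0) forces v0 = false.
Unit clause (v7) forces v7 = true.
No clause remains; v4 is free.

v0 ↦ false, v1 ↦ true, v2 ↦ true, v3 ↦ false, v4 ↦ true, v5 ↦ false, v6 ↦ true, v7 ↦ true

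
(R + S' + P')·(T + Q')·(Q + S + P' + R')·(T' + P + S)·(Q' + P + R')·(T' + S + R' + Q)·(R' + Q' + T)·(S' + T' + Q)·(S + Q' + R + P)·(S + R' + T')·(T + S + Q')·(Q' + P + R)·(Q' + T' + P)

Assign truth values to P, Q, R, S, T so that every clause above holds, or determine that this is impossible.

P=0; Q=0; R=1; S=0; T=0

Try T = 0.
(Q') alone gives Q = 0.
Try R = 1.
Try S = 0.
(P') alone gives P = 0.
Every clause now holds.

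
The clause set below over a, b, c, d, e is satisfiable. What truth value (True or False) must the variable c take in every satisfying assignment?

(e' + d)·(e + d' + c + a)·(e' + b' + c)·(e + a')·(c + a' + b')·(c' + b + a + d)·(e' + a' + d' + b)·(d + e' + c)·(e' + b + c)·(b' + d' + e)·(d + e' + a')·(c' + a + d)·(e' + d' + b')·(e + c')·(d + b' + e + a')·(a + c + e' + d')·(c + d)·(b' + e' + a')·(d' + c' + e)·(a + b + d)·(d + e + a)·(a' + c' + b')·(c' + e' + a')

Suppose c = 0.
(d) alone gives d = 1.
Case e = 1:
(b') alone gives b = 0.
That conflicts with the unit clause (b).
Undo e and try e = 0.
(a) alone gives a = 1.
That conflicts with the unit clause (a').
Either choice for e ends in contradiction.
So every satisfying assignment has c = True.

True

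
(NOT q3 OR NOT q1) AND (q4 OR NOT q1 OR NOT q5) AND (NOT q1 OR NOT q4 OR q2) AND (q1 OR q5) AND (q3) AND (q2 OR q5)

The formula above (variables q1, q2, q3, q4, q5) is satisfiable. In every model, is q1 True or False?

False

Suppose q1 = true.
Unit clause (NOT q3) forces q3 = false.
Now (q3) is unsatisfied and unit — conflict.
So every satisfying assignment has q1 = False.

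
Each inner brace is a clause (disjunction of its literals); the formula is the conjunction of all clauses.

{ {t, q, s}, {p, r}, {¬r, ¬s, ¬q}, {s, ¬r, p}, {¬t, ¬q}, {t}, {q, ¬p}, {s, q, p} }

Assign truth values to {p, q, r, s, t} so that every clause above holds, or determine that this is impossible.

Unit clause (t) forces t = True.
Unit clause (¬q) forces q = False.
Unit clause (¬p) forces p = False.
Unit clause (r) forces r = True.
Unit clause (s) forces s = True.
Every clause now holds.

p=False,  q=False,  r=True,  s=True,  t=True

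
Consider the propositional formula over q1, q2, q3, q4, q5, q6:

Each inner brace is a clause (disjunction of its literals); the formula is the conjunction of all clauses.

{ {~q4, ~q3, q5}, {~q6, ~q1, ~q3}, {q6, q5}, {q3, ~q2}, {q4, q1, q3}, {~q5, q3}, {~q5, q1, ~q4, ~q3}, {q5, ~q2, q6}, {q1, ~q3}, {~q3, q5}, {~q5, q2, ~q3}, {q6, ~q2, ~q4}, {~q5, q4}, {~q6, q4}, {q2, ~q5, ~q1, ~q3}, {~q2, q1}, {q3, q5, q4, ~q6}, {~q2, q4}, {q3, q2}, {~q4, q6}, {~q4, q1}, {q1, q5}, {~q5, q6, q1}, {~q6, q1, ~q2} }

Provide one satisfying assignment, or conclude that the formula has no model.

Try q6 = 1.
The clause (q4) is unit, so q4 = 1.
The clause (q1) is unit, so q1 = 1.
The clause (~q3) is unit, so q3 = 0.
The clause (~q2) is unit, so q2 = 0.
But (q2) is also a unit clause — contradiction.
Undo q6 and try q6 = 0.
The clause (q5) is unit, so q5 = 1.
The clause (q3) is unit, so q3 = 1.
The clause (q1) is unit, so q1 = 1.
The clause (q2) is unit, so q2 = 1.
The clause (~q4) is unit, so q4 = 0.
But (q4) is also a unit clause — contradiction.
Either choice for q6 ends in contradiction.

UNSATISFIABLE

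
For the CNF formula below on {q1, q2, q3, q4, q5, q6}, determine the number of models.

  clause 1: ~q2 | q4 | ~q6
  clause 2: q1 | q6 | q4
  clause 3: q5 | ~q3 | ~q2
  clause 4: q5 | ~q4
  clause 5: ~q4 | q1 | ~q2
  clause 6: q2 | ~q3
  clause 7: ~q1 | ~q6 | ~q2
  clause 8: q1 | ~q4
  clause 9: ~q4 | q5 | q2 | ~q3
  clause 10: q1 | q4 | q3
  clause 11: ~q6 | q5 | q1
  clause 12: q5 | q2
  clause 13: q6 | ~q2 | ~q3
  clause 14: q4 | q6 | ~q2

There are 2^6 = 64 truth assignments over (q1, q2, q3, q4, q5, q6).
Split on q6. With q6 = 1, the clauses containing q6 are satisfied and ~q6 drops from the rest; 2 of the 2^5 = 32 assignments to the other variables satisfy what remains.
With q6 = 0, by the same count on the reduced clause set, 3 assignments work.
Total: 2 + 3 = 5.

5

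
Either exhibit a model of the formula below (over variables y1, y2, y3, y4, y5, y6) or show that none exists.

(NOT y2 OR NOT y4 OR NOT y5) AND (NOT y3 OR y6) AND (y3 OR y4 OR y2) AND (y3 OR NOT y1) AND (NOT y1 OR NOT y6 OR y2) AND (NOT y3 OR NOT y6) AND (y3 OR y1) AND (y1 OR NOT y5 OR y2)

UNSATISFIABLE

Branch on y3: set y3 = false.
The clause (NOT y1) is unit, so y1 = false.
But (y1) is also a unit clause — contradiction.
So y3 must be the other value — set y3 = true.
The clause (y6) is unit, so y6 = true.
But (NOT y6) is also a unit clause — contradiction.
Both values of y3 lead to a conflict.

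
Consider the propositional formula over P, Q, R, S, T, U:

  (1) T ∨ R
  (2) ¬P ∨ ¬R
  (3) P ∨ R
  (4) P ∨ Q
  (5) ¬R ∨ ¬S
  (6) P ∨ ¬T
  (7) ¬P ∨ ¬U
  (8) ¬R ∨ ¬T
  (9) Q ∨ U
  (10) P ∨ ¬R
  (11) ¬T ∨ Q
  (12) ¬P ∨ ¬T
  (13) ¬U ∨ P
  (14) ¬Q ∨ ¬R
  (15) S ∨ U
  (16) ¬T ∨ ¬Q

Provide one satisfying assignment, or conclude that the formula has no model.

Branch on T: set T = True.
From the singleton clause (P), P = True.
But (¬P) is also a unit clause — contradiction.
Undo T and try T = False.
From the singleton clause (R), R = True.
From the singleton clause (¬P), P = False.
But (P) is also a unit clause — contradiction.
Either choice for T ends in contradiction.

UNSATISFIABLE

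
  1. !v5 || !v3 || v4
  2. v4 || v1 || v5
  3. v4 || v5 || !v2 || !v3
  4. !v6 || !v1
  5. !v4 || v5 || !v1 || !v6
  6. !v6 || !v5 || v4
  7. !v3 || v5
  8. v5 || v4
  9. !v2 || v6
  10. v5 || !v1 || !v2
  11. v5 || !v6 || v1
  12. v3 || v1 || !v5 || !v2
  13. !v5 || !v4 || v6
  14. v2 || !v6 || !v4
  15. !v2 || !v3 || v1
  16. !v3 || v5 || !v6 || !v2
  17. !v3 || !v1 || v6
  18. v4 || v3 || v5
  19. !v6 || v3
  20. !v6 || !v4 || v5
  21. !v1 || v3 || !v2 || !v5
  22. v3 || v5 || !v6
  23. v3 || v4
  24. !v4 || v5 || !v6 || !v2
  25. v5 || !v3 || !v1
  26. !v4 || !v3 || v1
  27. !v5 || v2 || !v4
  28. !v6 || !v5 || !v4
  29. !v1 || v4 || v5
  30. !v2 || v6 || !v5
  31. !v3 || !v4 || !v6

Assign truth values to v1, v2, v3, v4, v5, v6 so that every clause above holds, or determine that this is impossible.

v1: false; v2: false; v3: false; v4: true; v5: false; v6: false

Branch on v6: set v6 = false.
(!v2) alone gives v2 = false.
Branch on v3: set v3 = false.
(v4) alone gives v4 = true.
(!v5) alone gives v5 = false.
Every clause is now satisfied; v1 is unconstrained.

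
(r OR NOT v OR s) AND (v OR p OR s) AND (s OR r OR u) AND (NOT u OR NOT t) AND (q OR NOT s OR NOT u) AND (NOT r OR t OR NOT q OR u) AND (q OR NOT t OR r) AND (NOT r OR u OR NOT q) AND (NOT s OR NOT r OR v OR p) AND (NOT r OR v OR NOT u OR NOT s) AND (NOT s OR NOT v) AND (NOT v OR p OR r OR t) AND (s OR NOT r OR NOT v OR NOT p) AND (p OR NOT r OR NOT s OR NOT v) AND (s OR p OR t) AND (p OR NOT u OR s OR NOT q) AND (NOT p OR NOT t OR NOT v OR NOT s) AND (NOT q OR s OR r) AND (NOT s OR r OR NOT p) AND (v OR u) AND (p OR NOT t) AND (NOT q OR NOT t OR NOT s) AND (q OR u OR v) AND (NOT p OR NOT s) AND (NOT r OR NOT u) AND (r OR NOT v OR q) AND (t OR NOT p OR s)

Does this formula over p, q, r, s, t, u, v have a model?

Case u = true:
Unit clause (NOT t) forces t = false.
Unit clause (NOT r) forces r = false.
Case v = false:
Case p = false:
Unit clause (s) forces s = true.
Unit clause (q) forces q = true.
Every clause now holds.
A satisfying assignment: p: false,  q: true,  r: false,  s: true,  t: false,  u: true,  v: false.

Satisfiable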